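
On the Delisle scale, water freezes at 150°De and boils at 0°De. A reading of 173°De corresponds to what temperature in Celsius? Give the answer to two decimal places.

-15.33°C

Linear interpolation between the fixed points: C = (173 - 150) × 100 / (0 - 150) = -15.3333°C.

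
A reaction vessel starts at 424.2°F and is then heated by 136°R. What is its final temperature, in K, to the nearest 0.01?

566.59 K

Initial temperature in Celsius: (424.2 - 32) × 5/9 = 217.8889°C.
The 136°R change is an interval, so only the factor 5/9 applies: +136 × 5/9 = +75.5556°C.
Final Celsius temperature: 217.8889 + 75.5556 = 293.4444°C.
In kelvin: 293.4444 + 273.15 = 566.59 K.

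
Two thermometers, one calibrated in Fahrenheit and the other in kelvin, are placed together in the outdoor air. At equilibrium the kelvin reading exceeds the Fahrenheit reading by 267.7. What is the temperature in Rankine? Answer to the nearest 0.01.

Let x be the Fahrenheit reading; then the kelvin reading is 5/9·x + 255.372.
(5/9·x + 255.372) - x = 267.7  ⇒  (-4/9)·x = 12.3278  ⇒  x = -27.7375°F.
In Celsius: (-27.7375 - 32) × 5/9 = -33.1875°C.
In Rankine: -33.1875 × 1.8 + 491.67 = 431.93°R.

431.93°R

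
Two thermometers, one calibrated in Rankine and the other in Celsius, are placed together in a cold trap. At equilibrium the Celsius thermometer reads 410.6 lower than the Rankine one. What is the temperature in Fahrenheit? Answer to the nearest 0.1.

Let x be the Rankine reading; then the Celsius reading is 5/9·x - 273.15.
(5/9·x - 273.15) - x = -410.6  ⇒  (-4/9)·x = -137.45  ⇒  x = 309.2625°R.
In Celsius: (309.2625 - 491.67) × 5/9 = -101.3375°C.
In Fahrenheit: -101.3375 × 1.8 + 32 = -150.4°F.

-150.4°F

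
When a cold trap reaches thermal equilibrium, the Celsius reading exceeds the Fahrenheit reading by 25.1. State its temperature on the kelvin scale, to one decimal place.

201.8 K

Let x be the Fahrenheit reading; then the Celsius reading is 5/9·x - 17.7778.
(5/9·x - 17.7778) - x = 25.1  ⇒  (-4/9)·x = 42.8778  ⇒  x = -96.4750°F.
In Celsius: (-96.475 - 32) × 5/9 = -71.3750°C.
In kelvin: -71.3750 + 273.15 = 201.8 K.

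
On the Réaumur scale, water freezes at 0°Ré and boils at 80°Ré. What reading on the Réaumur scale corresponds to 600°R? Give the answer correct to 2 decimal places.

48.15°Ré

First in Celsius: (600 - 491.67) × 5/9 = 60.1833°C.
Linearly onto the Réaumur scale: 0 + (60.1833 / 100) × (80 - 0) = 48.15°Ré.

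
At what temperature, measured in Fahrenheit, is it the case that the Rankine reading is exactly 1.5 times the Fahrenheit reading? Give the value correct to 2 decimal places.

919.34°F

Let F be the Fahrenheit reading. The Rankine reading is R = 1·F + 459.67.
Require R = 1.5·F: 1·F + 459.67 = 1.5·F.
(-0.5)·F = -459.67  ⇒  F = 919.34.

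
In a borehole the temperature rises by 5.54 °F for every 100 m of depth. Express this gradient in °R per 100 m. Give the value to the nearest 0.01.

The quantity depends on a temperature interval, so only the ratio of degree sizes applies; the offset between the scales is irrelevant.
A change of 1°F is a change of 1°R, so 5.54 × 1 = 5.54.

5.54 °R/100 m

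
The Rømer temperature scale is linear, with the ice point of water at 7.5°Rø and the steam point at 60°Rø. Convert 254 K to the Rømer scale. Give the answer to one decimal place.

-2.6°Rø

First in Celsius: 254 - 273.15 = -19.1500°C.
Linearly onto the Rømer scale: 7.5 + (-19.1500 / 100) × (60 - 7.5) = -2.6°Rø.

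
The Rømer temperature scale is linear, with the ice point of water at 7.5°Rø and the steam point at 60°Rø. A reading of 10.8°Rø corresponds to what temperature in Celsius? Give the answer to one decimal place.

6.3°C

Linear interpolation between the fixed points: C = (10.8 - 7.5) × 100 / (60 - 7.5) = 6.2857°C.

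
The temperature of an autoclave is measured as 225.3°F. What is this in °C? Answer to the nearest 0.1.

107.4°C

In Celsius: (225.3 - 32) × 5/9 = 107.3889°C.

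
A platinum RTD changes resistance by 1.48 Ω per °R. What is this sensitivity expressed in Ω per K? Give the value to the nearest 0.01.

2.66 Ω per K

The quantity depends on a temperature interval, so only the ratio of degree sizes applies; the offset between the scales is irrelevant.
A change of 1 K is a change of 1.8°R, so per K the value is 1.48 × 1.8 = 2.66.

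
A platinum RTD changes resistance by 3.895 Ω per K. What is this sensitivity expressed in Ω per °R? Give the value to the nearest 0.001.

2.164 Ω per °R

The quantity depends on a temperature interval, so only the ratio of degree sizes applies; the offset between the scales is irrelevant.
A change of 1°R is a change of 5/9 K, so per °R the value is 3.895 × 5/9 = 2.164.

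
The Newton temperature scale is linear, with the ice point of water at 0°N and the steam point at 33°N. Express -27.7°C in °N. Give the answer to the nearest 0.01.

Linearly onto the Newton scale: 0 + (-27.7000 / 100) × (33 - 0) = -9.14°N.

-9.14°N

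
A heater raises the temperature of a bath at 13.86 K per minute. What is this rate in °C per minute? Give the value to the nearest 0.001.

The quantity depends on a temperature interval, so only the ratio of degree sizes applies; the offset between the scales is irrelevant.
A change of 1 K is a change of 1°C, so 13.86 × 1 = 13.860.

13.860 °C/minute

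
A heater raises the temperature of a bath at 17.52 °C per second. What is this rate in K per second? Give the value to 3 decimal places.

The quantity depends on a temperature interval, so only the ratio of degree sizes applies; the offset between the scales is irrelevant.
A change of 1°C is a change of 1 K, so 17.52 × 1 = 17.520.

17.520 K/second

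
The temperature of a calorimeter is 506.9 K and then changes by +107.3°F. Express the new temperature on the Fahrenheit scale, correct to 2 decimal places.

Initial temperature in Celsius: 506.9 - 273.15 = 233.7500°C.
The 107.3°F change is an interval, so only the factor 5/9 applies: +107.3 × 5/9 = +59.6111°C.
Final Celsius temperature: 233.7500 + 59.6111 = 293.3611°C.
In Fahrenheit: 293.3611 × 1.8 + 32 = 560.05°F.

560.05°F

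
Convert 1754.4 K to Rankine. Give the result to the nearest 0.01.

3157.92°R

In Celsius: 1754.4 - 273.15 = 1481.2500°C.
In Rankine: 1481.2500 × 1.8 + 491.67 = 3157.92°R.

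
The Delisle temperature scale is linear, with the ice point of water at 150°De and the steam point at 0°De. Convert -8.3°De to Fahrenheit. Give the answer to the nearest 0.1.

Linear interpolation between the fixed points: C = (-8.3 - 150) × 100 / (0 - 150) = 105.5333°C.
Then 105.5333 × 1.8 + 32 = 222.0°F.

222.0°F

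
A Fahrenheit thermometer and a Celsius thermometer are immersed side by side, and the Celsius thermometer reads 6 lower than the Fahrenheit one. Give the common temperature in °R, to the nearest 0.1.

433.2°R

Let x be the Fahrenheit reading; then the Celsius reading is 5/9·x - 17.7778.
(5/9·x - 17.7778) - x = -6  ⇒  (-4/9)·x = 11.7778  ⇒  x = -26.5000°F.
In Celsius: (-26.5 - 32) × 5/9 = -32.5000°C.
In Rankine: -32.5000 × 1.8 + 491.67 = 433.2°R.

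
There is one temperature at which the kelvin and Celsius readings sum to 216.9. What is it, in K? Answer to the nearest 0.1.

Let K be the kelvin reading. The Celsius reading is C = 1·K - 273.15.
Require K + C = 216.9: (2)·K - 273.15 = 216.9.
K = (216.9 + 273.15) / (2) = 245.0.

245.0 K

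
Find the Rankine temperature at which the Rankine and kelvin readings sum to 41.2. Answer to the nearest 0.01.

26.49°R

Let R be the Rankine reading. The kelvin reading is K = 5/9·R.
Require R + K = 41.2: (14/9)·R = 41.2.
R = (41.2) / (14/9) = 26.49.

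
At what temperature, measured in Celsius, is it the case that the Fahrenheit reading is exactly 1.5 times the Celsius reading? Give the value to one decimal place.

Let C be the Celsius reading. The Fahrenheit reading is F = 1.8·C + 32.
Require F = 1.5·C: 1.8·C + 32 = 1.5·C.
(0.3)·C = -32  ⇒  C = -106.7.

-106.7°C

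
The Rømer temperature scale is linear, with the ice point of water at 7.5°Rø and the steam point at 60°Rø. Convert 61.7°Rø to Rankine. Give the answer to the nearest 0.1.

677.5°R

Linear interpolation between the fixed points: C = (61.7 - 7.5) × 100 / (60 - 7.5) = 103.2381°C.
Then 103.2381 × 1.8 + 491.67 = 677.5°R.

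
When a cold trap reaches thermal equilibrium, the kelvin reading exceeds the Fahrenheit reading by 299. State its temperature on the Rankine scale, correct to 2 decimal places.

361.51°R

Let x be the Fahrenheit reading; then the kelvin reading is 5/9·x + 255.372.
(5/9·x + 255.372) - x = 299  ⇒  (-4/9)·x = 43.6278  ⇒  x = -98.1625°F.
In Celsius: (-98.1625 - 32) × 5/9 = -72.3125°C.
In Rankine: -72.3125 × 1.8 + 491.67 = 361.51°R.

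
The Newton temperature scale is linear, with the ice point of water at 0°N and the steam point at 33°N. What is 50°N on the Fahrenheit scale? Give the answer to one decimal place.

304.7°F

Linear interpolation between the fixed points: C = (50 - 0) × 100 / (33 - 0) = 151.5152°C.
Then 151.5152 × 1.8 + 32 = 304.7°F.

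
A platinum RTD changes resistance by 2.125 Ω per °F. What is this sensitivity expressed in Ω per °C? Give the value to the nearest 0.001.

3.825 Ω per °C

Since only a temperature interval is involved, the additive offset between the scales drops out.
A change of 1°C is a change of 1.8°F, so per °C the value is 2.125 × 1.8 = 3.825.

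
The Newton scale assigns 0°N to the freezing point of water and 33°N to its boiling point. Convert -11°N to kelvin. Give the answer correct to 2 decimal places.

Linear interpolation between the fixed points: C = (-11 - 0) × 100 / (33 - 0) = -33.3333°C.
Then -33.3333 + 273.15 = 239.82 K.

239.82 K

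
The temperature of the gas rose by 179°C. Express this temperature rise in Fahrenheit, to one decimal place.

322.2°F

For a temperature interval the offset drops out; only the factor 1.8 applies.
179 × 1.8 = 322.2.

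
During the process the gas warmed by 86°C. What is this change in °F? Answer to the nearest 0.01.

154.80°F

An interval of 1°C corresponds to 1.8°F.
86 × 1.8 = 154.80.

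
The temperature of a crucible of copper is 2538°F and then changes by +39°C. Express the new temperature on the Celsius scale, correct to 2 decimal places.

Initial temperature in Celsius: (2538 - 32) × 5/9 = 1392.2222°C.
Final Celsius temperature: 1392.2222 + 39.0000 = 1431.2222°C.

1431.22°C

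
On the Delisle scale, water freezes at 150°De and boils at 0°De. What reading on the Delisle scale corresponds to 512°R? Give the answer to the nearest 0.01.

133.06°De

First in Celsius: (512 - 491.67) × 5/9 = 11.2944°C.
Linearly onto the Delisle scale: 150 + (11.2944 / 100) × (0 - 150) = 133.06°De.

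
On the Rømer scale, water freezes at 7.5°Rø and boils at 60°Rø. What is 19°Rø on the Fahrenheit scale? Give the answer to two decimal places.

Linear interpolation between the fixed points: C = (19 - 7.5) × 100 / (60 - 7.5) = 21.9048°C.
Then 21.9048 × 1.8 + 32 = 71.43°F.

71.43°F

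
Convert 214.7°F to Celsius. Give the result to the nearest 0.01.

101.50°C

In Celsius: (214.7 - 32) × 5/9 = 101.5000°C.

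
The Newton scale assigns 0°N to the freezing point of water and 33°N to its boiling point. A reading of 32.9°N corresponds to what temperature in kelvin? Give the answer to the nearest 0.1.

Linear interpolation between the fixed points: C = (32.9 - 0) × 100 / (33 - 0) = 99.6970°C.
Then 99.6970 + 273.15 = 372.8 K.

372.8 K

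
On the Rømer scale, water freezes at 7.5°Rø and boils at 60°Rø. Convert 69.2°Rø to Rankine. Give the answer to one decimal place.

Linear interpolation between the fixed points: C = (69.2 - 7.5) × 100 / (60 - 7.5) = 117.5238°C.
Then 117.5238 × 1.8 + 491.67 = 703.2°R.

703.2°R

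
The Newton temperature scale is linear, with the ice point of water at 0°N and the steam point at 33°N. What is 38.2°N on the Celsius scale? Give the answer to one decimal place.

115.8°C

Linear interpolation between the fixed points: C = (38.2 - 0) × 100 / (33 - 0) = 115.7576°C.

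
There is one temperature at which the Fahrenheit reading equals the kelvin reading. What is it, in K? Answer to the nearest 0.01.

Let K be the kelvin reading. The Fahrenheit reading is F = 1.8·K - 459.67.
Set F = K: 1.8·K - 459.67 = K.
(0.8)·K = 459.67  ⇒  K = 574.59.

574.59 K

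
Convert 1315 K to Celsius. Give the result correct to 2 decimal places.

In Celsius: 1315 - 273.15 = 1041.8500°C.

1041.85°C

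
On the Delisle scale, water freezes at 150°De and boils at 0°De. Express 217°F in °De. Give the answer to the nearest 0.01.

-4.17°De

First in Celsius: (217 - 32) × 5/9 = 102.7778°C.
Linearly onto the Delisle scale: 150 + (102.7778 / 100) × (0 - 150) = -4.17°De.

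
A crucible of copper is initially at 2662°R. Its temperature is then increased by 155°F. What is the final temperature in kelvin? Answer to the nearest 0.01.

Initial temperature in Celsius: (2662 - 491.67) × 5/9 = 1205.7389°C.
The 155°F change is an interval, so only the factor 5/9 applies: +155 × 5/9 = +86.1111°C.
Final Celsius temperature: 1205.7389 + 86.1111 = 1291.8500°C.
In kelvin: 1291.8500 + 273.15 = 1565.00 K.

1565.00 K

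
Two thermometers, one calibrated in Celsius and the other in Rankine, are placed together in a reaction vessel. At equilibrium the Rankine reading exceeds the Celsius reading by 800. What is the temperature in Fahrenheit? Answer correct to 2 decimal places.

Let x be the Celsius reading; then the Rankine reading is 1.8·x + 491.67.
(1.8·x + 491.67) - x = 800  ⇒  (0.8)·x = 308.33  ⇒  x = 385.4125°C.
In Fahrenheit: 385.4125 × 1.8 + 32 = 725.74°F.

725.74°F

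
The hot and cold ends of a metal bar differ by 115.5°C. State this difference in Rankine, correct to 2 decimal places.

For a temperature interval the offset drops out; only the factor 1.8 applies.
115.5 × 1.8 = 207.90.

207.90°R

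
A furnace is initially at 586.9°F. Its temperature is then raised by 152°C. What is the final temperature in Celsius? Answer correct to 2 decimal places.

460.28°C

Initial temperature in Celsius: (586.9 - 32) × 5/9 = 308.2778°C.
Final Celsius temperature: 308.2778 + 152.0000 = 460.2778°C.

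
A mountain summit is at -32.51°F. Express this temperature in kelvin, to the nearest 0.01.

In Celsius: (-32.51 - 32) × 5/9 = -35.8389°C.
In kelvin: -35.8389 + 273.15 = 237.31 K.

237.31 K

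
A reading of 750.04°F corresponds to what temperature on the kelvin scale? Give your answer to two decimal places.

In Celsius: (750.04 - 32) × 5/9 = 398.9111°C.
In kelvin: 398.9111 + 273.15 = 672.06 K.

672.06 K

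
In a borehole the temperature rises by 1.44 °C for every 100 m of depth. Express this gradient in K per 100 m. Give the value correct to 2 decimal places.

1.44 K/100 m

The quantity depends on a temperature interval, so only the ratio of degree sizes applies; the offset between the scales is irrelevant.
A change of 1°C is a change of 1 K, so 1.44 × 1 = 1.44.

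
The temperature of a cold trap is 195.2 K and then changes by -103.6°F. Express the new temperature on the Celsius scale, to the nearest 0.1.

Initial temperature in Celsius: 195.2 - 273.15 = -77.9500°C.
The 103.6°F change is an interval, so only the factor 5/9 applies: -103.6 × 5/9 = -57.5556°C.
Final Celsius temperature: -77.9500 - 57.5556 = -135.5056°C.

-135.5°C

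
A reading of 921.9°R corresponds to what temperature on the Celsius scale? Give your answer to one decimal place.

In Celsius: (921.9 - 491.67) × 5/9 = 239.0167°C.

239.0°C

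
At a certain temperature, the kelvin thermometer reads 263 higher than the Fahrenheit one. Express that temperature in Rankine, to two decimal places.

Let x be the Fahrenheit reading; then the kelvin reading is 5/9·x + 255.372.
(5/9·x + 255.372) - x = 263  ⇒  (-4/9)·x = 7.62778  ⇒  x = -17.1625°F.
In Celsius: (-17.1625 - 32) × 5/9 = -27.3125°C.
In Rankine: -27.3125 × 1.8 + 491.67 = 442.51°R.

442.51°R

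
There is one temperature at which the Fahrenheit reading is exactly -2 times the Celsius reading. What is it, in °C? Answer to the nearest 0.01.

Let C be the Celsius reading. The Fahrenheit reading is F = 1.8·C + 32.
Require F = -2·C: 1.8·C + 32 = -2·C.
(3.8)·C = -32  ⇒  C = -8.42.

-8.42°C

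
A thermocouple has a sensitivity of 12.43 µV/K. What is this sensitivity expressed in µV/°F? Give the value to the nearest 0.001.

The quantity depends on a temperature interval, so only the ratio of degree sizes applies; the offset between the scales is irrelevant.
A change of 1°F is a change of 5/9 K, so per °F the value is 12.43 × 5/9 = 6.906.

6.906 µV/°F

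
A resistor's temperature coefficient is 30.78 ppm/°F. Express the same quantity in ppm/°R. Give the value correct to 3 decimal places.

Since only a temperature interval is involved, the additive offset between the scales drops out.
A change of 1°R is a change of 1°F, so per °R the value is 30.78 × 1 = 30.780.

30.780 ppm/°R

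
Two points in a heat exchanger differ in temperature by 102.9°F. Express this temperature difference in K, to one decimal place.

57.2 K

For a temperature interval the offset drops out; only the factor 5/9 applies.
102.9 × 5/9 = 57.2.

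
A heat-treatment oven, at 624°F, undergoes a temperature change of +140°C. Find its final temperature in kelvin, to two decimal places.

742.04 K

Initial temperature in Celsius: (624 - 32) × 5/9 = 328.8889°C.
Final Celsius temperature: 328.8889 + 140.0000 = 468.8889°C.
In kelvin: 468.8889 + 273.15 = 742.04 K.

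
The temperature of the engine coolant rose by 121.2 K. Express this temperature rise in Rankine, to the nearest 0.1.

Only the scale ratio 1.8 matters for a change in temperature.
121.2 × 1.8 = 218.2.

218.2°R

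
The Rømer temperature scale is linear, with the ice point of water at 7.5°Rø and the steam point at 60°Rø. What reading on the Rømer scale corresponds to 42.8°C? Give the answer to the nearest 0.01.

Linearly onto the Rømer scale: 7.5 + (42.8000 / 100) × (60 - 7.5) = 29.97°Rø.

29.97°Rø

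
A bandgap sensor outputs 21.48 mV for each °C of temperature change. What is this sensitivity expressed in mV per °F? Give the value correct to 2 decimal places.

11.93 mV per °F

Since only a temperature interval is involved, the additive offset between the scales drops out.
A change of 1°F is a change of 5/9°C, so per °F the value is 21.48 × 5/9 = 11.93.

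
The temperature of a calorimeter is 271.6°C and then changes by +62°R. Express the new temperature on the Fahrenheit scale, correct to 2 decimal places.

The 62°R change is an interval, so only the factor 5/9 applies: +62 × 5/9 = +34.4444°C.
Final Celsius temperature: 271.6000 + 34.4444 = 306.0444°C.
In Fahrenheit: 306.0444 × 1.8 + 32 = 582.88°F.

582.88°F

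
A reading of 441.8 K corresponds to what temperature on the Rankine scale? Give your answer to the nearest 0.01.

795.24°R

In Celsius: 441.8 - 273.15 = 168.6500°C.
In Rankine: 168.6500 × 1.8 + 491.67 = 795.24°R.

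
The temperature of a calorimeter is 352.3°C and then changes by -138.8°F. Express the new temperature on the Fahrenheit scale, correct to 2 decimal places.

The 138.8°F change is an interval, so only the factor 5/9 applies: -138.8 × 5/9 = -77.1111°C.
Final Celsius temperature: 352.3000 - 77.1111 = 275.1889°C.
In Fahrenheit: 275.1889 × 1.8 + 32 = 527.34°F.

527.34°F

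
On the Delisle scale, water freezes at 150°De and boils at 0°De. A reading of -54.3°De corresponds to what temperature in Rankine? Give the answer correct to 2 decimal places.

Linear interpolation between the fixed points: C = (-54.3 - 150) × 100 / (0 - 150) = 136.2000°C.
Then 136.2000 × 1.8 + 491.67 = 736.83°R.

736.83°R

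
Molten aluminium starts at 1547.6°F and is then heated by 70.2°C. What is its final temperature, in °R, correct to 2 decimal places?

2133.63°R

Initial temperature in Celsius: (1547.6 - 32) × 5/9 = 842.0000°C.
Final Celsius temperature: 842.0000 + 70.2000 = 912.2000°C.
In Rankine: 912.2000 × 1.8 + 491.67 = 2133.63°R.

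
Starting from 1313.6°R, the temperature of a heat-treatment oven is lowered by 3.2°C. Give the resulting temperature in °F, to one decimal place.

848.2°F

Initial temperature in Celsius: (1313.6 - 491.67) × 5/9 = 456.6278°C.
Final Celsius temperature: 456.6278 - 3.2000 = 453.4278°C.
In Fahrenheit: 453.4278 × 1.8 + 32 = 848.2°F.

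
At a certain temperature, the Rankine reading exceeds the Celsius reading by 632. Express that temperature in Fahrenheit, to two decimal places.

347.74°F

Let x be the Celsius reading; then the Rankine reading is 1.8·x + 491.67.
(1.8·x + 491.67) - x = 632  ⇒  (0.8)·x = 140.33  ⇒  x = 175.4125°C.
In Fahrenheit: 175.4125 × 1.8 + 32 = 347.74°F.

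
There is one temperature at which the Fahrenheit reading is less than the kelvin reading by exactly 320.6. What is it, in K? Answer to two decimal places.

Let K be the kelvin reading. The Fahrenheit reading is F = 1.8·K - 459.67.
Require F - K = -320.6: (0.8)·K - 459.67 = -320.6.
K = (-320.6 + 459.67) / (0.8) = 173.84.

173.84 K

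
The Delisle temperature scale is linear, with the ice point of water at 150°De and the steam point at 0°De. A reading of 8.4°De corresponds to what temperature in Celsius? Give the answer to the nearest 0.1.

94.4°C

Linear interpolation between the fixed points: C = (8.4 - 150) × 100 / (0 - 150) = 94.4000°C.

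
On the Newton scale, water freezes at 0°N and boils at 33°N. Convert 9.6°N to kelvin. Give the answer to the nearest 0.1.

302.2 K

Linear interpolation between the fixed points: C = (9.6 - 0) × 100 / (33 - 0) = 29.0909°C.
Then 29.0909 + 273.15 = 302.2 K.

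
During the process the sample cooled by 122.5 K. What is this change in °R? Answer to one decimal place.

An interval of 1 K corresponds to 1.8°R.
122.5 × 1.8 = 220.5.

220.5°R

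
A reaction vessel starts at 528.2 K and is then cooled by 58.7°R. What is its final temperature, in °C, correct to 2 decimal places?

Initial temperature in Celsius: 528.2 - 273.15 = 255.0500°C.
The 58.7°R change is an interval, so only the factor 5/9 applies: -58.7 × 5/9 = -32.6111°C.
Final Celsius temperature: 255.0500 - 32.6111 = 222.4389°C.

222.44°C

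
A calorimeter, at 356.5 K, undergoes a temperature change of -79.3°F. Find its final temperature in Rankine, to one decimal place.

562.4°R

Initial temperature in Celsius: 356.5 - 273.15 = 83.3500°C.
The 79.3°F change is an interval, so only the factor 5/9 applies: -79.3 × 5/9 = -44.0556°C.
Final Celsius temperature: 83.3500 - 44.0556 = 39.2944°C.
In Rankine: 39.2944 × 1.8 + 491.67 = 562.4°R.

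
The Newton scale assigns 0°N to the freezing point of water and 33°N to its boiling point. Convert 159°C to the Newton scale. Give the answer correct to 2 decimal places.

52.47°N

Linearly onto the Newton scale: 0 + (159.0000 / 100) × (33 - 0) = 52.47°N.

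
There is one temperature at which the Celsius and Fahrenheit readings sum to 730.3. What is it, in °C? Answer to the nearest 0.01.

249.39°C

Let C be the Celsius reading. The Fahrenheit reading is F = 1.8·C + 32.
Require C + F = 730.3: (2.8)·C + 32 = 730.3.
C = (730.3 - 32) / (2.8) = 249.39.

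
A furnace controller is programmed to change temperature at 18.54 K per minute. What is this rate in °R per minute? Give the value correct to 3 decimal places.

33.372 °R/minute

Since only a temperature interval is involved, the additive offset between the scales drops out.
A change of 1 K is a change of 1.8°R, so 18.54 × 1.8 = 33.372.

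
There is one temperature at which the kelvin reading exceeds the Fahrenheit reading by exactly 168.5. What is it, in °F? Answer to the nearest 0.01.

195.46°F

Let F be the Fahrenheit reading. The kelvin reading is K = 5/9·F + 255.372.
Require K - F = 168.5: (-4/9)·F + 255.372 = 168.5.
F = (168.5 - 255.372) / (-4/9) = 195.46.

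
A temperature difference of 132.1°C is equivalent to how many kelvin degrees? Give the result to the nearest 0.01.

Celsius and kelvin degrees are the same size, so the interval is unchanged: 132.10.

132.10 K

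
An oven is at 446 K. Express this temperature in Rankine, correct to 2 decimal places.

802.80°R

In Celsius: 446 - 273.15 = 172.8500°C.
In Rankine: 172.8500 × 1.8 + 491.67 = 802.80°R.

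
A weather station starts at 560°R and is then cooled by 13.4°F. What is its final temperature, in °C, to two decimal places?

30.52°C

Initial temperature in Celsius: (560 - 491.67) × 5/9 = 37.9611°C.
The 13.4°F change is an interval, so only the factor 5/9 applies: -13.4 × 5/9 = -7.4444°C.
Final Celsius temperature: 37.9611 - 7.4444 = 30.5167°C.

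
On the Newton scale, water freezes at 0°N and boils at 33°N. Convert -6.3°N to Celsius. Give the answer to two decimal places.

-19.09°C

Linear interpolation between the fixed points: C = (-6.3 - 0) × 100 / (33 - 0) = -19.0909°C.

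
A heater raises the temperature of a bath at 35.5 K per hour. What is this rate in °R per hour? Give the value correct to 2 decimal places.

Since only a temperature interval is involved, the additive offset between the scales drops out.
A change of 1 K is a change of 1.8°R, so 35.5 × 1.8 = 63.90.

63.90 °R/hour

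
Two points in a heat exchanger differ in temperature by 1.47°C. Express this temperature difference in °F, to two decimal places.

2.65°F

For a temperature interval the offset drops out; only the factor 1.8 applies.
1.47 × 1.8 = 2.65.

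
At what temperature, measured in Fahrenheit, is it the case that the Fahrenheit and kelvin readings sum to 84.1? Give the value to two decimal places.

Let F be the Fahrenheit reading. The kelvin reading is K = 5/9·F + 255.372.
Require F + K = 84.1: (14/9)·F + 255.372 = 84.1.
F = (84.1 - 255.372) / (14/9) = -110.10.

-110.10°F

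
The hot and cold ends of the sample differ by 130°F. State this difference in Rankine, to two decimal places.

130.00°R

Fahrenheit and Rankine degrees are the same size, so the interval is unchanged: 130.00.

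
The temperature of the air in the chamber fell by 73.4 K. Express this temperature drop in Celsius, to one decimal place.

73.4°C

Kelvin and Celsius degrees are the same size, so the interval is unchanged: 73.4.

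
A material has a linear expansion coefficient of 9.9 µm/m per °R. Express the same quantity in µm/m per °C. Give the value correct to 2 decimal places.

17.82 µm/m per °C

Since only a temperature interval is involved, the additive offset between the scales drops out.
A change of 1°C is a change of 1.8°R, so per °C the value is 9.9 × 1.8 = 17.82.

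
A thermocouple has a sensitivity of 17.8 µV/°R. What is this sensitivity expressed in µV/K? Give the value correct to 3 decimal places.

32.040 µV/K

Since only a temperature interval is involved, the additive offset between the scales drops out.
A change of 1 K is a change of 1.8°R, so per K the value is 17.8 × 1.8 = 32.040.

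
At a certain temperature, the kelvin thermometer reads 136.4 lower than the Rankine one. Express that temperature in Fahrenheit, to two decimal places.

-152.77°F

Let x be the Rankine reading; then the kelvin reading is 5/9·x.
(5/9·x) - x = -136.4  ⇒  (-4/9)·x = -136.4  ⇒  x = 306.9000°R.
In Celsius: (306.9 - 491.67) × 5/9 = -102.6500°C.
In Fahrenheit: -102.6500 × 1.8 + 32 = -152.77°F.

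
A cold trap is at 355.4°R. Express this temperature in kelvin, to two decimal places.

In Celsius: (355.4 - 491.67) × 5/9 = -75.7056°C.
In kelvin: -75.7056 + 273.15 = 197.44 K.

197.44 K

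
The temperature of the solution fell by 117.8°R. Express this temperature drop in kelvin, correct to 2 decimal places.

For a temperature interval the offset drops out; only the factor 5/9 applies.
117.8 × 5/9 = 65.44.

65.44 K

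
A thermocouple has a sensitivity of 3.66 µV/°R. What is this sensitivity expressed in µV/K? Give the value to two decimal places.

6.59 µV/K

The quantity depends on a temperature interval, so only the ratio of degree sizes applies; the offset between the scales is irrelevant.
A change of 1 K is a change of 1.8°R, so per K the value is 3.66 × 1.8 = 6.59.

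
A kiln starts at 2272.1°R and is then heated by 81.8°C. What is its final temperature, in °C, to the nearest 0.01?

Initial temperature in Celsius: (2272.1 - 491.67) × 5/9 = 989.1278°C.
Final Celsius temperature: 989.1278 + 81.8000 = 1070.9278°C.

1070.93°C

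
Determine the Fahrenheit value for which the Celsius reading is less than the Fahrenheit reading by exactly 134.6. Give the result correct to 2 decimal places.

262.85°F

Let F be the Fahrenheit reading. The Celsius reading is C = 5/9·F - 17.7778.
Require C - F = -134.6: (-4/9)·F - 17.7778 = -134.6.
F = (-134.6 + 17.7778) / (-4/9) = 262.85.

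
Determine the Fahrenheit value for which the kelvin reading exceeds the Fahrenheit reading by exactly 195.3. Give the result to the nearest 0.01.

Let F be the Fahrenheit reading. The kelvin reading is K = 5/9·F + 255.372.
Require K - F = 195.3: (-4/9)·F + 255.372 = 195.3.
F = (195.3 - 255.372) / (-4/9) = 135.16.

135.16°F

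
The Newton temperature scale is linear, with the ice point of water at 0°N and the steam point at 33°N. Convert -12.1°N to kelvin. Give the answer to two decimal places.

Linear interpolation between the fixed points: C = (-12.1 - 0) × 100 / (33 - 0) = -36.6667°C.
Then -36.6667 + 273.15 = 236.48 K.

236.48 K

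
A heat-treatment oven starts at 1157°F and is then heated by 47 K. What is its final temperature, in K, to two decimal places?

945.15 K

Initial temperature in Celsius: (1157 - 32) × 5/9 = 625.0000°C.
The 47 K change is an interval; Kelvin and Celsius degrees are the same size, so ΔC = +47°C.
Final Celsius temperature: 625.0000 + 47.0000 = 672.0000°C.
In kelvin: 672.0000 + 273.15 = 945.15 K.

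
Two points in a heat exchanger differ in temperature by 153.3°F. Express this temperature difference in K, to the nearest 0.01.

For a temperature interval the offset drops out; only the factor 5/9 applies.
153.3 × 5/9 = 85.17.

85.17 K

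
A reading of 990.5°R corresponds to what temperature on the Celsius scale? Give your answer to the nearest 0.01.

277.13°C

In Celsius: (990.5 - 491.67) × 5/9 = 277.1278°C.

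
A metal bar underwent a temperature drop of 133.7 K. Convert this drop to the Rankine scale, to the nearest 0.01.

For a temperature interval the offset drops out; only the factor 1.8 applies.
133.7 × 1.8 = 240.66.

240.66°R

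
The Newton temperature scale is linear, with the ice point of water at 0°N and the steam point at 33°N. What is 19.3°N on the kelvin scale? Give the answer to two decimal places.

331.63 K

Linear interpolation between the fixed points: C = (19.3 - 0) × 100 / (33 - 0) = 58.4848°C.
Then 58.4848 + 273.15 = 331.63 K.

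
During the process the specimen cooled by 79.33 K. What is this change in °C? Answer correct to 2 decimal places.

79.33°C

Kelvin and Celsius degrees are the same size, so the interval is unchanged: 79.33.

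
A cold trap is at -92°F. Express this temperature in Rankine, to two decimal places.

367.67°R

In Celsius: (-92 - 32) × 5/9 = -68.8889°C.
In Rankine: -68.8889 × 1.8 + 491.67 = 367.67°R.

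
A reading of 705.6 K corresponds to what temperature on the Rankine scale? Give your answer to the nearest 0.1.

In Celsius: 705.6 - 273.15 = 432.4500°C.
In Rankine: 432.4500 × 1.8 + 491.67 = 1270.1°R.

1270.1°R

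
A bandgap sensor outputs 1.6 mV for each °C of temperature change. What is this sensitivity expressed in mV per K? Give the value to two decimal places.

1.60 mV per K

The quantity depends on a temperature interval, so only the ratio of degree sizes applies; the offset between the scales is irrelevant.
A change of 1 K is a change of 1°C, so per K the value is 1.6 × 1 = 1.60.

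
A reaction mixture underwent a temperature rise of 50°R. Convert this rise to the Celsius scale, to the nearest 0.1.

27.8°C

Only the scale ratio 5/9 matters for a change in temperature.
50 × 5/9 = 27.8.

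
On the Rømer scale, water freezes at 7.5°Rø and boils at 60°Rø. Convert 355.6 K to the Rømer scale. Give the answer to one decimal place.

First in Celsius: 355.6 - 273.15 = 82.4500°C.
Linearly onto the Rømer scale: 7.5 + (82.4500 / 100) × (60 - 7.5) = 50.8°Rø.

50.8°Rø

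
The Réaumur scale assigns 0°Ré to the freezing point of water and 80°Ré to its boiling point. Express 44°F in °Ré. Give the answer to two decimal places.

5.33°Ré

First in Celsius: (44 - 32) × 5/9 = 6.6667°C.
Linearly onto the Réaumur scale: 0 + (6.6667 / 100) × (80 - 0) = 5.33°Ré.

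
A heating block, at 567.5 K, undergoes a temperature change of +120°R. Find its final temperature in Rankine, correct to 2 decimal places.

1141.50°R

Initial temperature in Celsius: 567.5 - 273.15 = 294.3500°C.
The 120°R change is an interval, so only the factor 5/9 applies: +120 × 5/9 = +66.6667°C.
Final Celsius temperature: 294.3500 + 66.6667 = 361.0167°C.
In Rankine: 361.0167 × 1.8 + 491.67 = 1141.50°R.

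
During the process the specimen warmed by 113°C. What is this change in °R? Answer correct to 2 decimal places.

203.40°R

An interval of 1°C corresponds to 1.8°R.
113 × 1.8 = 203.40.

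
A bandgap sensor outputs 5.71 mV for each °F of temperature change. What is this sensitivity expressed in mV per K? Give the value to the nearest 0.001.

The quantity depends on a temperature interval, so only the ratio of degree sizes applies; the offset between the scales is irrelevant.
A change of 1 K is a change of 1.8°F, so per K the value is 5.71 × 1.8 = 10.278.

10.278 mV per K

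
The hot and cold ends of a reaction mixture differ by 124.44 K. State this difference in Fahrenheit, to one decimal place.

An interval of 1 K corresponds to 1.8°F.
124.44 × 1.8 = 224.0.

224.0°F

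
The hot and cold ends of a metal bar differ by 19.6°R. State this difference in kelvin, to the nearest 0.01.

Only the scale ratio 5/9 matters for a change in temperature.
19.6 × 5/9 = 10.89.

10.89 K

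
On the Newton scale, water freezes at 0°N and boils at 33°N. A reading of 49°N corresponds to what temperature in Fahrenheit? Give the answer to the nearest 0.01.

Linear interpolation between the fixed points: C = (49 - 0) × 100 / (33 - 0) = 148.4848°C.
Then 148.4848 × 1.8 + 32 = 299.27°F.

299.27°F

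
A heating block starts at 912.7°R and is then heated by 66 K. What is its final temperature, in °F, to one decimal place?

Initial temperature in Celsius: (912.7 - 491.67) × 5/9 = 233.9056°C.
The 66 K change is an interval; Kelvin and Celsius degrees are the same size, so ΔC = +66°C.
Final Celsius temperature: 233.9056 + 66.0000 = 299.9056°C.
In Fahrenheit: 299.9056 × 1.8 + 32 = 571.8°F.

571.8°F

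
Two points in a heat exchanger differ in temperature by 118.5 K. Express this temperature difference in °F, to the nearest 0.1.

Only the scale ratio 1.8 matters for a change in temperature.
118.5 × 1.8 = 213.3.

213.3°F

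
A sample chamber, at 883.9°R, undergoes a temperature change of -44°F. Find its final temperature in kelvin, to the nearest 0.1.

Initial temperature in Celsius: (883.9 - 491.67) × 5/9 = 217.9056°C.
The 44°F change is an interval, so only the factor 5/9 applies: -44 × 5/9 = -24.4444°C.
Final Celsius temperature: 217.9056 - 24.4444 = 193.4611°C.
In kelvin: 193.4611 + 273.15 = 466.6 K.

466.6 K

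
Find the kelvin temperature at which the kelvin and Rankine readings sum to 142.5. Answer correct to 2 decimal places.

50.89 K

Let K be the kelvin reading. The Rankine reading is R = 1.8·K.
Require K + R = 142.5: (2.8)·K = 142.5.
K = (142.5) / (2.8) = 50.89.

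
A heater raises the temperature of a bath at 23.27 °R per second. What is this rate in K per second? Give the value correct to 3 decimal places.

12.928 K/second

The quantity depends on a temperature interval, so only the ratio of degree sizes applies; the offset between the scales is irrelevant.
A change of 1°R is a change of 5/9 K, so 23.27 × 5/9 = 12.928.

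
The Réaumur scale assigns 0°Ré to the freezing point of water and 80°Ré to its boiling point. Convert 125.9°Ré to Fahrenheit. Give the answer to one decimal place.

Linear interpolation between the fixed points: C = (125.9 - 0) × 100 / (80 - 0) = 157.3750°C.
Then 157.3750 × 1.8 + 32 = 315.3°F.

315.3°F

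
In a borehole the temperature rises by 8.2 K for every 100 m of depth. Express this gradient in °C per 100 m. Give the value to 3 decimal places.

8.200 °C/100 m

Since only a temperature interval is involved, the additive offset between the scales drops out.
A change of 1 K is a change of 1°C, so 8.2 × 1 = 8.200.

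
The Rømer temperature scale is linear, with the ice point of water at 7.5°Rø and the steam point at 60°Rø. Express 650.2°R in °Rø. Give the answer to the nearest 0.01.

53.74°Rø

First in Celsius: (650.2 - 491.67) × 5/9 = 88.0722°C.
Linearly onto the Rømer scale: 7.5 + (88.0722 / 100) × (60 - 7.5) = 53.74°Rø.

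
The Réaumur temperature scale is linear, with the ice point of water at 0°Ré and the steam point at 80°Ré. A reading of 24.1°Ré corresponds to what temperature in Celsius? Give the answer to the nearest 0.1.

30.1°C

Linear interpolation between the fixed points: C = (24.1 - 0) × 100 / (80 - 0) = 30.1250°C.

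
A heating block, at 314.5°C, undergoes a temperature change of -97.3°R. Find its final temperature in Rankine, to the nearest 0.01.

960.47°R

The 97.3°R change is an interval, so only the factor 5/9 applies: -97.3 × 5/9 = -54.0556°C.
Final Celsius temperature: 314.5000 - 54.0556 = 260.4444°C.
In Rankine: 260.4444 × 1.8 + 491.67 = 960.47°R.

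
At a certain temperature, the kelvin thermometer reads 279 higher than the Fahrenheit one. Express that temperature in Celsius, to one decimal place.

-47.3°C

Let x be the Fahrenheit reading; then the kelvin reading is 5/9·x + 255.372.
(5/9·x + 255.372) - x = 279  ⇒  (-4/9)·x = 23.6278  ⇒  x = -53.1625°F.
In Celsius: (-53.1625 - 32) × 5/9 = -47.3°C.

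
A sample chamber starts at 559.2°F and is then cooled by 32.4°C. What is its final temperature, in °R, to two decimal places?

960.55°R

Initial temperature in Celsius: (559.2 - 32) × 5/9 = 292.8889°C.
Final Celsius temperature: 292.8889 - 32.4000 = 260.4889°C.
In Rankine: 260.4889 × 1.8 + 491.67 = 960.55°R.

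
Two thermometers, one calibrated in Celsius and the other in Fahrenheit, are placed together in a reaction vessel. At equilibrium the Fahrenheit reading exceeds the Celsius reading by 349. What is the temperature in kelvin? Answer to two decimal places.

669.40 K

Let x be the Celsius reading; then the Fahrenheit reading is 1.8·x + 32.
(1.8·x + 32) - x = 349  ⇒  (0.8)·x = 317  ⇒  x = 396.2500°C.
In kelvin: 396.2500 + 273.15 = 669.40 K.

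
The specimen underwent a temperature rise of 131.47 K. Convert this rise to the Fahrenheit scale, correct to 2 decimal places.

236.65°F

Only the scale ratio 1.8 matters for a change in temperature.
131.47 × 1.8 = 236.65.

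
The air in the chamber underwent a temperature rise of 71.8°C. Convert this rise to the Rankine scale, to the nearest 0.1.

129.2°R

An interval of 1°C corresponds to 1.8°R.
71.8 × 1.8 = 129.2.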